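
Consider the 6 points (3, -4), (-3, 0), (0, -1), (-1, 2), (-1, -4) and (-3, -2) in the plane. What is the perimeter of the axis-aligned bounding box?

24

Width = max x − min x = 3 − (-3) = 6.
Height = max y − min y = 2 − (-4) = 6.
Perimeter = 2(6 + 6) = 24.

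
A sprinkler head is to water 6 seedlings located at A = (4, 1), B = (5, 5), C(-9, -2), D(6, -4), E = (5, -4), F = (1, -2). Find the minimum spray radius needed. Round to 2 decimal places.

8.06

The minimum enclosing circle is determined by three boundary points: B, C, D.
Their circumcentre is (-43/38, -9/38) with r² = 46945/722.
The farthest remaining point E is at distance² 37369/722 ≤ 46945/722.
r = √(46945/722) ≈ 8.06.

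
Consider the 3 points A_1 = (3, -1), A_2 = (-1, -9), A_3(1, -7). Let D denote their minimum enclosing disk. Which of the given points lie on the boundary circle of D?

Side lengths²: A_1A_2² = 80, A_1A_3² = 40, A_2A_3² = 8.
Since A_1A_2² = 80 ≥ 40 + 8 = 48, the angle opposite A_1A_2 is not acute, so the smallest enclosing circle has A_1A_2 as diameter.
Centre = midpoint of A_1A_2 = (1, -5), r² = 80/4 = 20.
The points at distance exactly r from the centre are A_1, A_2 — 2 points.

A_1, A_2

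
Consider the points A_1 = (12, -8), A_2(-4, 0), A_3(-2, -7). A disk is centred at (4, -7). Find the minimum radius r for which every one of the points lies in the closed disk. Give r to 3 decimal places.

10.630

The required radius is the distance from (4, -7) to the farthest point.
Squared distances: 65, 113, 36.
Maximum is 113, attained at A_2.
r = √113 ≈ 10.630.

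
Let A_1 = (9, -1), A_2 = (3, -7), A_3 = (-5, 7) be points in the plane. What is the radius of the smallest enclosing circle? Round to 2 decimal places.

Side lengths²: A_1A_2² = 72, A_1A_3² = 260, A_2A_3² = 260.
Since A_2A_3² = 260 < 260 + 72 = 332, the triangle is acute, so the smallest enclosing circle is the circumcircle.
Circumcentre = (10/11, 12/11), r² = 8450/121.
r = √(8450/121) ≈ 8.36.

8.36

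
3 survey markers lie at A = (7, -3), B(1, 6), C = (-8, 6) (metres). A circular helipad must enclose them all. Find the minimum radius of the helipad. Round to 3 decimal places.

Side lengths²: AB² = 117, AC² = 306, BC² = 81.
Since AC² = 306 ≥ 117 + 81 = 198, the angle opposite AC is not acute, so the smallest enclosing circle has AC as diameter.
Centre = midpoint of AC = (-0.5, 1.5), r² = 306/4 = 76.5.
r = √(76.5) ≈ 8.746.

8.746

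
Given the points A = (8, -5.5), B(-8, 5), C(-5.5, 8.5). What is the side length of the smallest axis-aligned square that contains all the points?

The bounding box has width 16 and height 14.
An axis-aligned square enclosing the set must have side ≥ max(width, height).
So the minimum side is max(16, 14) = 16.

16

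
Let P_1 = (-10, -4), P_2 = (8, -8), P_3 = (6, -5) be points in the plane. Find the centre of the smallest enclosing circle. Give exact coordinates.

Side lengths²: P_1P_2² = 340, P_1P_3² = 257, P_2P_3² = 13.
Since P_1P_2² = 340 ≥ 257 + 13 = 270, the angle opposite P_1P_2 is not acute, so the smallest enclosing circle has P_1P_2 as diameter.
Centre = midpoint of P_1P_2 = (-1, -6), r² = 340/4 = 85.
Centre = (-1, -6).

(-1, -6)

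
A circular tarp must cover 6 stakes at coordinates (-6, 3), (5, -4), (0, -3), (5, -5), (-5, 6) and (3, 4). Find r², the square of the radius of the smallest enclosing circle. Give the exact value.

The minimum enclosing circle of a finite set is fixed by two of the points (as a diameter) or three (as a circumcircle).
The farthest pair is (5, -5)–(-5, 6) with squared distance 221. The circle on this segment as diameter has centre (0, 0.5) and r² = 221/4 = 55.25.
Check (-6, 3): distance² to centre = 42.25 ≤ 55.25, so it lies inside.
All remaining points lie in this disk, and no smaller disk contains both endpoints, so this is the minimum enclosing circle.

55.25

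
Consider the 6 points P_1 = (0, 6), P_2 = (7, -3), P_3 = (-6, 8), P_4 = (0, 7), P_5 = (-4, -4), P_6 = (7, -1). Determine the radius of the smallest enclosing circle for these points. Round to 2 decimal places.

By Welzl's lemma the MEC is supported by two points (diametrically opposite) or three points (on a circumcircle).
The farthest pair is P_2–P_3 with squared distance 290. The circle on this segment as diameter has centre (0.5, 2.5) and r² = 290/4 = 72.5.
Check P_1: distance² to centre = 12.5 ≤ 72.5, so it lies inside.
All remaining points lie in this disk, and no smaller disk contains both endpoints, so this is the minimum enclosing circle.
r = √(72.5) ≈ 8.51.

8.51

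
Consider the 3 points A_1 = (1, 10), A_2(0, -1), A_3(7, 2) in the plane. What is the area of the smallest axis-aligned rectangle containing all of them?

x ranges over [0, 7], width 7.
y ranges over [-1, 10], height 11.
Area = 7 × 11 = 77.

77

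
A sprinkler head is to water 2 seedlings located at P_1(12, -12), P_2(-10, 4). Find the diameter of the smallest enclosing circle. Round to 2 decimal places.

27.20

The smallest circle enclosing two points has them as diameter endpoints.
Centre = midpoint = (1, -4); r² = |P_1P_2|²/4 = 740/4 = 185.
Diameter = 2r = 2√185 ≈ 27.20.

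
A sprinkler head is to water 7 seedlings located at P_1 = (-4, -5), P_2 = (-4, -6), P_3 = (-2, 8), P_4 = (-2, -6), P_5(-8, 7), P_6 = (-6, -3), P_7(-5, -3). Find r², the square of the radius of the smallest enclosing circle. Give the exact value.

By Welzl's lemma the MEC is supported by two points (diametrically opposite) or three points (on a circumcircle).
The minimum enclosing circle is determined by three boundary points: P_3, P_4, P_5.
Their circumcentre is (-47/12, 1) with r² = 7585/144.
The farthest remaining point P_2 is at distance² 7057/144 ≤ 7585/144.

7585/144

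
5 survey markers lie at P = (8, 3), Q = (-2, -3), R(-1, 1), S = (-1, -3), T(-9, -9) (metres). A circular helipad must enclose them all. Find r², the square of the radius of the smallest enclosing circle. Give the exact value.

The minimum enclosing circle of a finite set is fixed by two of the points (as a diameter) or three (as a circumcircle).
The farthest pair is P–T with squared distance 433. The circle on this segment as diameter has centre (-0.5, -3) and r² = 433/4 = 108.25.
Check Q: distance² to centre = 2.25 ≤ 108.25, so it lies inside.
All remaining points lie in this disk, and no smaller disk contains both endpoints, so this is the minimum enclosing circle.

108.25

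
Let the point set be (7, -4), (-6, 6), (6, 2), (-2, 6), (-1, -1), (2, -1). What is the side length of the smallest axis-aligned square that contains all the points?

13

The bounding box has width 13 and height 10.
An axis-aligned square enclosing the set must have side ≥ max(width, height).
So the minimum side is max(13, 10) = 13.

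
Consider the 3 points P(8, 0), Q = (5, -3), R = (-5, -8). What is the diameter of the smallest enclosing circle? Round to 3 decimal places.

15.264

Side lengths²: PQ² = 18, PR² = 233, QR² = 125.
Since PR² = 233 ≥ 125 + 18 = 143, the angle opposite PR is not acute, so the smallest enclosing circle has PR as diameter.
Centre = midpoint of PR = (1.5, -4), r² = 233/4 = 58.25.
Diameter = 2r = 2√(58.25) ≈ 15.264.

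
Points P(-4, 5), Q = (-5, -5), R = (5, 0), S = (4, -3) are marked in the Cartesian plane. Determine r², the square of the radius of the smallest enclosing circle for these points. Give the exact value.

26765/722

The minimum enclosing circle of a finite set is fixed by two of the points (as a diameter) or three (as a circumcircle).
The minimum enclosing circle is determined by three boundary points: P, Q, R.
Their circumcentre is (-41/38, -13/38) with r² = 26765/722.
The farthest remaining point S is at distance² 23725/722 ≤ 26765/722.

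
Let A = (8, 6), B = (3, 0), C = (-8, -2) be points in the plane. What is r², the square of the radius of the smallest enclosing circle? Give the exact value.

Side lengths²: AB² = 61, AC² = 320, BC² = 125.
Since AC² = 320 ≥ 125 + 61 = 186, the angle opposite AC is not acute, so the smallest enclosing circle has AC as diameter.
Centre = midpoint of AC = (0, 2), r² = 320/4 = 80.

80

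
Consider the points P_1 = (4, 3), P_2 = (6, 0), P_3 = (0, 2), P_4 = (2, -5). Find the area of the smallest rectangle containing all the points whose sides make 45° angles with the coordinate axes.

45

In coordinates u = x + y, v = x − y the rectangle is axis-aligned; the map (x,y)→(u,v) scales areas by 2.
u-values: 7, 6, 2, -3; range = 7 − (-3) = 10.
v-values: 1, 6, -2, 7; range = 7 − (-2) = 9.
Area = (10 × 9) / 2 = 45.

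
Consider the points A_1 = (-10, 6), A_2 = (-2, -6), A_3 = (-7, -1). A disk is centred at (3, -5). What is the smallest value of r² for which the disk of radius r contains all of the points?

290

The required radius is the distance from (3, -5) to the farthest point.
Squared distances: 290, 26, 116.
Maximum is 290, attained at A_1.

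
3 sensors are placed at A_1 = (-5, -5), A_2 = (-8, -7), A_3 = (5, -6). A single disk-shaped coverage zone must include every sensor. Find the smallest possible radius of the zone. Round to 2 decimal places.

Side lengths²: A_1A_2² = 13, A_1A_3² = 101, A_2A_3² = 170.
Since A_2A_3² = 170 ≥ 101 + 13 = 114, the angle opposite A_2A_3 is not acute, so the smallest enclosing circle has A_2A_3 as diameter.
Centre = midpoint of A_2A_3 = (-1.5, -6.5), r² = 170/4 = 42.5.
r = √(42.5) ≈ 6.52.

6.52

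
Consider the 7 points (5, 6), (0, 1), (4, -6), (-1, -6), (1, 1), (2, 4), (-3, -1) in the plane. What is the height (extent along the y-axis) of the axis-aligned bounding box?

max y = 6, min y = -6, so height = 12.

12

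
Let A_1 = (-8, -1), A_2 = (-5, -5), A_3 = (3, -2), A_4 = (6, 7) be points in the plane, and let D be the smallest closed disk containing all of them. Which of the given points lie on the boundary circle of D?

A_1, A_2, A_4

A smallest enclosing disk is always determined by at most three of the input points on its boundary.
The minimum enclosing circle is determined by three boundary points: A_1, A_2, A_4.
Their circumcentre is (-0.25, 1.6875) with r² = 67.28515625.
The farthest remaining point A_3 is at distance² 24.16015625 ≤ 67.28515625.
The points at distance exactly r from the centre are A_1, A_2, A_4 — 3 points.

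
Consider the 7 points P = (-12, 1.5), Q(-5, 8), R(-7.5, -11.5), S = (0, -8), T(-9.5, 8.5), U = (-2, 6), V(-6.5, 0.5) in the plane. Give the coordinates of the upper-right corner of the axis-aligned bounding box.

(0, 8.5)

x-range [-12, 0], y-range [-11.5, 8.5].
The upper-right corner is (0, 8.5).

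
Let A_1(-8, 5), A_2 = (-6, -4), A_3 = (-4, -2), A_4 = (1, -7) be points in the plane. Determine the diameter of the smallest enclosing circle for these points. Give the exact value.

The farthest pair is A_1–A_4 with squared distance 225. The circle on this segment as diameter has centre (-3.5, -1) and r² = 225/4 = 56.25.
Check A_2: distance² to centre = 15.25 ≤ 56.25, so it lies inside.
All remaining points lie in this disk, and no smaller disk contains both endpoints, so this is the minimum enclosing circle.
Diameter = 2r = 2√(56.25) = 15.

15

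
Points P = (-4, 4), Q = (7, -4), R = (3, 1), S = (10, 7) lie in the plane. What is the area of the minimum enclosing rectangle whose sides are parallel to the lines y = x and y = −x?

161.5

In coordinates u = x + y, v = x − y the rectangle is axis-aligned; the map (x,y)→(u,v) scales areas by 2.
u-values: 0, 3, 4, 17; range = 17 − 0 = 17.
v-values: -8, 11, 2, 3; range = 11 − (-8) = 19.
Area = (17 × 19) / 2 = 161.5.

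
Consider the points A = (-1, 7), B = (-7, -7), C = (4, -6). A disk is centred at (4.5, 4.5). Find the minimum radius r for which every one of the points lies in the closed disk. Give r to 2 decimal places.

16.26

The required radius is the distance from (4.5, 4.5) to the farthest point.
Squared distances: 36.5, 264.5, 110.5.
Maximum is 264.5, attained at B.
r = √(264.5) ≈ 16.26.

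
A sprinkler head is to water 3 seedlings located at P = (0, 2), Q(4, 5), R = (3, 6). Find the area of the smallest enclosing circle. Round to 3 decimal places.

Side lengths²: PQ² = 25, PR² = 25, QR² = 2.
Since PR² = 25 < 25 + 2 = 27, the triangle is acute, so the smallest enclosing circle is the circumcircle.
Circumcentre = (25/14, 53/14), r² = 625/98.
Area = π·r² = π·625/98 ≈ 20.036.

20.036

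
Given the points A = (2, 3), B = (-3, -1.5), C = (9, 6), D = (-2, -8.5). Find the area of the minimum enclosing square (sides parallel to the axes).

210.25

The bounding box has width 12 and height 14.5.
An axis-aligned square enclosing the set must have side ≥ max(width, height).
So the minimum side is max(12, 14.5) = 14.5.
Area = 14.5² = 210.25.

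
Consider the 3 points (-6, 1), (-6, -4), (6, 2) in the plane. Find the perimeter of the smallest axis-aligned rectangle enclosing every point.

Width = max x − min x = 6 − (-6) = 12.
Height = max y − min y = 2 − (-4) = 6.
Perimeter = 2(12 + 6) = 36.

36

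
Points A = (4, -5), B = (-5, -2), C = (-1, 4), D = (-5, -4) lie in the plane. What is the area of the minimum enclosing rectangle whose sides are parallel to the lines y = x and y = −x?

In coordinates u = x + y, v = x − y the rectangle is axis-aligned; the map (x,y)→(u,v) scales areas by 2.
u-values: -1, -7, 3, -9; range = 3 − (-9) = 12.
v-values: 9, -3, -5, -1; range = 9 − (-5) = 14.
Area = (12 × 14) / 2 = 84.

84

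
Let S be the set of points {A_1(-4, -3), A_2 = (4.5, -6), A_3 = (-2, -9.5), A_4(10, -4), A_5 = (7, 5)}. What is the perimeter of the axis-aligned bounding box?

57

Width = max x − min x = 10 − (-4) = 14.
Height = max y − min y = 5 − (-9.5) = 14.5.
Perimeter = 2(14 + 14.5) = 57.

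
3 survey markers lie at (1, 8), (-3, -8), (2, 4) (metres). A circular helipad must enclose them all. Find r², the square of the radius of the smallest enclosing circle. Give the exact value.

68

Call the three points A, B, C in the order given.
Side lengths²: AB² = 272, AC² = 17, BC² = 169.
Since AB² = 272 ≥ 169 + 17 = 186, the angle opposite AB is not acute, so the smallest enclosing circle has AB as diameter.
Centre = midpoint of AB = (-1, 0), r² = 272/4 = 68.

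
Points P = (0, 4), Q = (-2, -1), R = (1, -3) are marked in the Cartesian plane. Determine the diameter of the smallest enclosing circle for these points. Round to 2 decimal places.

Side lengths²: PQ² = 29, PR² = 50, QR² = 13.
Since PR² = 50 ≥ 29 + 13 = 42, the angle opposite PR is not acute, so the smallest enclosing circle has PR as diameter.
Centre = midpoint of PR = (0.5, 0.5), r² = 50/4 = 12.5.
Diameter = 2r = 2√(12.5) ≈ 7.07.

7.07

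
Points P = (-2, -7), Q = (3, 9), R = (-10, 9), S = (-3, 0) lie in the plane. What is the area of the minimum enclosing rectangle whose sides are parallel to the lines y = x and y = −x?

In coordinates u = x + y, v = x − y the rectangle is axis-aligned; the map (x,y)→(u,v) scales areas by 2.
u-values: -9, 12, -1, -3; range = 12 − (-9) = 21.
v-values: 5, -6, -19, -3; range = 5 − (-19) = 24.
Area = (21 × 24) / 2 = 252.

252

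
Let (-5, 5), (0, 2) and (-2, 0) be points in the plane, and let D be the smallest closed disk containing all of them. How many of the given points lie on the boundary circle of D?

3

Call the three points A, B, C in the order given.
Side lengths²: AB² = 34, AC² = 34, BC² = 8.
Since AC² = 34 < 34 + 8 = 42, the triangle is acute, so the smallest enclosing circle is the circumcircle.
Circumcentre = (-2.875, 2.875), r² = 9.03125.
The points at distance exactly r from the centre are (-5, 5), (0, 2), (-2, 0) — 3 points.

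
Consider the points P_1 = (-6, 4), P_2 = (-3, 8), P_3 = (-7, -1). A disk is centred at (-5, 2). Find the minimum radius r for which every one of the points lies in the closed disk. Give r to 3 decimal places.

6.325

The required radius is the distance from (-5, 2) to the farthest point.
Squared distances: 5, 40, 13.
Maximum is 40, attained at P_2.
r = √40 ≈ 6.325.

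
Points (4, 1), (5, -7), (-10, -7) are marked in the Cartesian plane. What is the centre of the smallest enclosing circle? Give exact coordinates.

Call the three points A, B, C in the order given.
Side lengths²: AB² = 65, AC² = 260, BC² = 225.
Since AC² = 260 < 225 + 65 = 290, the triangle is acute, so the smallest enclosing circle is the circumcircle.
Circumcentre = (-2.5, -3.875), r² = 66.015625.
Centre = (-2.5, -3.875).

(-2.5, -3.875)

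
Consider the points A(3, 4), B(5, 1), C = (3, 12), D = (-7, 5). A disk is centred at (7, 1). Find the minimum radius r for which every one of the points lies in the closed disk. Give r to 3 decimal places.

The required radius is the distance from (7, 1) to the farthest point.
Squared distances: 25, 4, 137, 212.
Maximum is 212, attained at D.
r = √212 ≈ 14.560.

14.560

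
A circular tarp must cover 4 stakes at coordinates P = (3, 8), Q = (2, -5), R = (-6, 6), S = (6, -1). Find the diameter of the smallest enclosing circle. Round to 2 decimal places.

The minimum enclosing circle of a finite set is fixed by two of the points (as a diameter) or three (as a circumcircle).
The minimum enclosing circle is determined by three boundary points: P, Q, R.
Their circumcentre is (-15/46, 79/46) with r² = 53465/1058.
The farthest remaining point S is at distance² 50153/1058 ≤ 53465/1058.
Diameter = 2r = 2√(53465/1058) ≈ 14.22.

14.22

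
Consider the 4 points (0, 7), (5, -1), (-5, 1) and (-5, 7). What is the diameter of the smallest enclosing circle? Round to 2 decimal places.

12.81

The farthest pair is (5, -1)–(-5, 7) with squared distance 164. The circle on this segment as diameter has centre (0, 3) and r² = 164/4 = 41.
Check (0, 7): distance² to centre = 16 ≤ 41, so it lies inside.
All remaining points lie in this disk, and no smaller disk contains both endpoints, so this is the minimum enclosing circle.
Diameter = 2r = 2√41 ≈ 12.81.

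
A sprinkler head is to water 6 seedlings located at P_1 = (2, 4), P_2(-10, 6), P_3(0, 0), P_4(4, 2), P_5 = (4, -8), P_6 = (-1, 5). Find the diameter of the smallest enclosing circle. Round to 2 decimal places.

19.80

A smallest enclosing disk is always determined by at most three of the input points on its boundary.
The farthest pair is P_2–P_5 with squared distance 392. The circle on this segment as diameter has centre (-3, -1) and r² = 392/4 = 98.
Check P_1: distance² to centre = 50 ≤ 98, so it lies inside.
All remaining points lie in this disk, and no smaller disk contains both endpoints, so this is the minimum enclosing circle.
Diameter = 2r = 2√98 ≈ 19.80.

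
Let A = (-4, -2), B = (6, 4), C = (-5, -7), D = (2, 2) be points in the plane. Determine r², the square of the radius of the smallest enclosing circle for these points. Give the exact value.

By Welzl's lemma the MEC is supported by two points (diametrically opposite) or three points (on a circumcircle).
The farthest pair is B–C with squared distance 242. The circle on this segment as diameter has centre (0.5, -1.5) and r² = 242/4 = 60.5.
Check A: distance² to centre = 20.5 ≤ 60.5, so it lies inside.
All remaining points lie in this disk, and no smaller disk contains both endpoints, so this is the minimum enclosing circle.

60.5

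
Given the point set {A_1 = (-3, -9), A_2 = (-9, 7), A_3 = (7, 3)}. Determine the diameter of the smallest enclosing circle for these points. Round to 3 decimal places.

18.975

Side lengths²: A_1A_2² = 292, A_1A_3² = 244, A_2A_3² = 272.
Since A_1A_2² = 292 < 272 + 244 = 516, the triangle is acute, so the smallest enclosing circle is the circumcircle.
Circumcentre = (-62/29, 13/29), r² = 75701/841.
Diameter = 2r = 2√(75701/841) ≈ 18.975.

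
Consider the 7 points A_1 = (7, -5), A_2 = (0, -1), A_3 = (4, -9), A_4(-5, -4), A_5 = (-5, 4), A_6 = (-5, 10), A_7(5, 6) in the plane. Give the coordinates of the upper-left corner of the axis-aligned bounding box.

(-5, 10)

x-range [-5, 7], y-range [-9, 10].
The upper-left corner is (-5, 10).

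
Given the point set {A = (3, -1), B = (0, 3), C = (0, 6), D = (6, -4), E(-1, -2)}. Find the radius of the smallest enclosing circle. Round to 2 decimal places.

A smallest enclosing disk is always determined by at most three of the input points on its boundary.
The farthest pair is C–D with squared distance 136. The circle on this segment as diameter has centre (3, 1) and r² = 136/4 = 34.
Check A: distance² to centre = 4 ≤ 34, so it lies inside.
All remaining points lie in this disk, and no smaller disk contains both endpoints, so this is the minimum enclosing circle.
r = √34 ≈ 5.83.

5.83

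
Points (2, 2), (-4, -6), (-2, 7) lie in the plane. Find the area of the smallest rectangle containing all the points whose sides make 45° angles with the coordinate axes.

In coordinates u = x + y, v = x − y the rectangle is axis-aligned; the map (x,y)→(u,v) scales areas by 2.
u-values: 4, -10, 5; range = 5 − (-10) = 15.
v-values: 0, 2, -9; range = 2 − (-9) = 11.
Area = (15 × 11) / 2 = 82.5.

82.5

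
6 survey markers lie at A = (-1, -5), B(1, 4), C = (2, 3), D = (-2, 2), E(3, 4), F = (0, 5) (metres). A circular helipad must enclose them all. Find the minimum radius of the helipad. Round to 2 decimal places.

5.05

The minimum enclosing circle of a finite set is fixed by two of the points (as a diameter) or three (as a circumcircle).
The minimum enclosing circle is determined by three boundary points: A, E, F.
Their circumcentre is (-1/62, -3/62) with r² = 48985/1922.
The farthest remaining point B is at distance² 33485/1922 ≤ 48985/1922.
r = √(48985/1922) ≈ 5.05.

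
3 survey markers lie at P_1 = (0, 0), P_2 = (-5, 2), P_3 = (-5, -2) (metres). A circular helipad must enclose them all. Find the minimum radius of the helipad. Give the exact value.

Side lengths²: P_1P_2² = 29, P_1P_3² = 29, P_2P_3² = 16.
Since P_1P_3² = 29 < 29 + 16 = 45, the triangle is acute, so the smallest enclosing circle is the circumcircle.
Circumcentre = (-2.9, 0), r² = 8.41.
r = √(8.41) = 2.9.

2.9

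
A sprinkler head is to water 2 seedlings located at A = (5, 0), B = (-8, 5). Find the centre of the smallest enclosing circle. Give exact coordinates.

The smallest circle enclosing two points has them as diameter endpoints.
Centre = midpoint = (-1.5, 2.5); r² = |AB|²/4 = 194/4 = 48.5.
Centre = (-1.5, 2.5).

(-1.5, 2.5)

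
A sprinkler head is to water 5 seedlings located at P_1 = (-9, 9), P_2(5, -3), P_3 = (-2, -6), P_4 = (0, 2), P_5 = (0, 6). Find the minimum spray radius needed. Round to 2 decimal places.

9.22

A smallest enclosing disk is always determined by at most three of the input points on its boundary.
The farthest pair is P_1–P_2 with squared distance 340. The circle on this segment as diameter has centre (-2, 3) and r² = 340/4 = 85.
Check P_3: distance² to centre = 81 ≤ 85, so it lies inside.
All remaining points lie in this disk, and no smaller disk contains both endpoints, so this is the minimum enclosing circle.
r = √85 ≈ 9.22.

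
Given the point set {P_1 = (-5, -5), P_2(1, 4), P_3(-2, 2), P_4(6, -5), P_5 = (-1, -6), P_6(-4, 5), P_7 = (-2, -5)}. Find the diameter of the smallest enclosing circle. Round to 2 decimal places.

14.21

By Welzl's lemma the MEC is supported by two points (diametrically opposite) or three points (on a circumcircle).
The minimum enclosing circle is determined by three boundary points: P_1, P_4, P_6.
Their circumcentre is (0.5, -0.5) with r² = 50.5.
The farthest remaining point P_5 is at distance² 32.5 ≤ 50.5.
Diameter = 2r = 2√(50.5) ≈ 14.21.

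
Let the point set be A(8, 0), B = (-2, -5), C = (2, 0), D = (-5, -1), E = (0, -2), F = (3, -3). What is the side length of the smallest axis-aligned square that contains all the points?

13

The bounding box has width 13 and height 5.
An axis-aligned square enclosing the set must have side ≥ max(width, height).
So the minimum side is max(13, 5) = 13.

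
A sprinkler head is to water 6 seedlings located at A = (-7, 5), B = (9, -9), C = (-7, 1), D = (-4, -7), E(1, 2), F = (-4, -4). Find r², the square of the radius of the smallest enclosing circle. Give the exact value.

A smallest enclosing disk is always determined by at most three of the input points on its boundary.
The farthest pair is A–B with squared distance 452. The circle on this segment as diameter has centre (1, -2) and r² = 452/4 = 113.
Check C: distance² to centre = 73 ≤ 113, so it lies inside.
All remaining points lie in this disk, and no smaller disk contains both endpoints, so this is the minimum enclosing circle.

113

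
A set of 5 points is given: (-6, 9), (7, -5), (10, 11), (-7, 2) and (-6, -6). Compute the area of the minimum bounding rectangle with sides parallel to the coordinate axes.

x ranges over [-7, 10], width 17.
y ranges over [-6, 11], height 17.
Area = 17 × 17 = 289.

289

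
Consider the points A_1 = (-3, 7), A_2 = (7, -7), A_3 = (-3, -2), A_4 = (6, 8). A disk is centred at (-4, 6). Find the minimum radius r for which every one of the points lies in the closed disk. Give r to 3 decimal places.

The required radius is the distance from (-4, 6) to the farthest point.
Squared distances: 2, 290, 65, 104.
Maximum is 290, attained at A_2.
r = √290 ≈ 17.029.

17.029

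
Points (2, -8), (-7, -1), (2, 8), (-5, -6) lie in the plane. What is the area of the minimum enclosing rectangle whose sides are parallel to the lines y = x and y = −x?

168

In coordinates u = x + y, v = x − y the rectangle is axis-aligned; the map (x,y)→(u,v) scales areas by 2.
u-values: -6, -8, 10, -11; range = 10 − (-11) = 21.
v-values: 10, -6, -6, 1; range = 10 − (-6) = 16.
Area = (21 × 16) / 2 = 168.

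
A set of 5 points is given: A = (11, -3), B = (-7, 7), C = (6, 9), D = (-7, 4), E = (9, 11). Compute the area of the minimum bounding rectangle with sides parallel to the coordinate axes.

252

x ranges over [-7, 11], width 18.
y ranges over [-3, 11], height 14.
Area = 18 × 14 = 252.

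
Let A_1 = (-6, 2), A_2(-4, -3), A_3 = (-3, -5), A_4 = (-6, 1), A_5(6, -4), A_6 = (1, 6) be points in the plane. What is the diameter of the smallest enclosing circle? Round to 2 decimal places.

The minimum enclosing circle is determined by three boundary points: A_1, A_5, A_6.
Their circumcentre is (1/6, -2/3) with r² = 1625/36.
The farthest remaining point A_4 is at distance² 1469/36 ≤ 1625/36.
Diameter = 2r = 2√(1625/36) ≈ 13.44.

13.44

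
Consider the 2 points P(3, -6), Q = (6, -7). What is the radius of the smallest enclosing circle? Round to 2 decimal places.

The smallest circle enclosing two points has them as diameter endpoints.
Centre = midpoint = (4.5, -6.5); r² = |PQ|²/4 = 10/4 = 2.5.
r = √(2.5) ≈ 1.58.

1.58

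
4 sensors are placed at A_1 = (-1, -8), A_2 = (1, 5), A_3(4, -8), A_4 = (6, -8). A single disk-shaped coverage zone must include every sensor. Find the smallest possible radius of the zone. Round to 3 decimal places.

7.046

The minimum enclosing circle of a finite set is fixed by two of the points (as a diameter) or three (as a circumcircle).
The minimum enclosing circle is determined by three boundary points: A_1, A_2, A_4.
Their circumcentre is (2.5, -49/26) with r² = 16781/338.
The farthest remaining point A_3 is at distance² 13401/338 ≤ 16781/338.
r = √(16781/338) ≈ 7.046.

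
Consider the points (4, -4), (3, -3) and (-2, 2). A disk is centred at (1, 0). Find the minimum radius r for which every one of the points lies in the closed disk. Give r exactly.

The required radius is the distance from (1, 0) to the farthest point.
Squared distances: 25, 13, 13.
Maximum is 25, attained at (4, -4).
r = √25 = 5.

5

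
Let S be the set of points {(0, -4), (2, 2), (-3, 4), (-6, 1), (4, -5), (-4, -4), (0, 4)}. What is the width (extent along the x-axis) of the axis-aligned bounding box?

max x = 4, min x = -6, so width = 10.

10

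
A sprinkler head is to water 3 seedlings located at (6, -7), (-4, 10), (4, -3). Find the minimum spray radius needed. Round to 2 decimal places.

Call the three points A, B, C in the order given.
Side lengths²: AB² = 389, AC² = 20, BC² = 233.
Since AB² = 389 ≥ 233 + 20 = 253, the angle opposite AB is not acute, so the smallest enclosing circle has AB as diameter.
Centre = midpoint of AB = (1, 1.5), r² = 389/4 = 97.25.
r = √(97.25) ≈ 9.86.

9.86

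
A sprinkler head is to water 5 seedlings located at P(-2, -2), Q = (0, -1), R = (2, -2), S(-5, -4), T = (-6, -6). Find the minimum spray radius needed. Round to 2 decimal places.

A smallest enclosing disk is always determined by at most three of the input points on its boundary.
The farthest pair is R–T with squared distance 80. The circle on this segment as diameter has centre (-2, -4) and r² = 80/4 = 20.
Check P: distance² to centre = 4 ≤ 20, so it lies inside.
All remaining points lie in this disk, and no smaller disk contains both endpoints, so this is the minimum enclosing circle.
r = √20 ≈ 4.47.

4.47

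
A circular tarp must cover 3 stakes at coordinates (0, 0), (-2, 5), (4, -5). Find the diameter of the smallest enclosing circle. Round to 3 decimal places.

11.662

Call the three points A, B, C in the order given.
Side lengths²: AB² = 29, AC² = 41, BC² = 136.
Since BC² = 136 ≥ 41 + 29 = 70, the angle opposite BC is not acute, so the smallest enclosing circle has BC as diameter.
Centre = midpoint of BC = (1, 0), r² = 136/4 = 34.
Diameter = 2r = 2√34 ≈ 11.662.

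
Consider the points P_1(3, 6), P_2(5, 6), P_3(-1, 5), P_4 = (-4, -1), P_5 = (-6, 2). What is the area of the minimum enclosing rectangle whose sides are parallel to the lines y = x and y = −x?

56

In coordinates u = x + y, v = x − y the rectangle is axis-aligned; the map (x,y)→(u,v) scales areas by 2.
u-values: 9, 11, 4, -5, -4; range = 11 − (-5) = 16.
v-values: -3, -1, -6, -3, -8; range = -1 − (-8) = 7.
Area = (16 × 7) / 2 = 56.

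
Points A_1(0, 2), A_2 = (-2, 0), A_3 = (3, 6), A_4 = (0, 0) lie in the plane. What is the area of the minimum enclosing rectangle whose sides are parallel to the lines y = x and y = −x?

16.5

In coordinates u = x + y, v = x − y the rectangle is axis-aligned; the map (x,y)→(u,v) scales areas by 2.
u-values: 2, -2, 9, 0; range = 9 − (-2) = 11.
v-values: -2, -2, -3, 0; range = 0 − (-3) = 3.
Area = (11 × 3) / 2 = 16.5.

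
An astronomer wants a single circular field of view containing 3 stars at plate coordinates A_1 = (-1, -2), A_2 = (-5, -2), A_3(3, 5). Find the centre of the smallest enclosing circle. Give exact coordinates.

Side lengths²: A_1A_2² = 16, A_1A_3² = 65, A_2A_3² = 113.
Since A_2A_3² = 113 ≥ 65 + 16 = 81, the angle opposite A_2A_3 is not acute, so the smallest enclosing circle has A_2A_3 as diameter.
Centre = midpoint of A_2A_3 = (-1, 1.5), r² = 113/4 = 28.25.
Centre = (-1, 1.5).

(-1, 1.5)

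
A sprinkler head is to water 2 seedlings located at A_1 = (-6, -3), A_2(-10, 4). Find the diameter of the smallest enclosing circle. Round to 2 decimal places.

8.06

The smallest circle enclosing two points has them as diameter endpoints.
Centre = midpoint = (-8, 0.5); r² = |A_1A_2|²/4 = 65/4 = 16.25.
Diameter = 2r = 2√(16.25) ≈ 8.06.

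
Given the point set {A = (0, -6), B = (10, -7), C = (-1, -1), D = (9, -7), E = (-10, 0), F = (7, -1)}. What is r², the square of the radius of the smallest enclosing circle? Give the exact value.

The farthest pair is B–E with squared distance 449. The circle on this segment as diameter has centre (0, -3.5) and r² = 449/4 = 112.25.
Check A: distance² to centre = 6.25 ≤ 112.25, so it lies inside.
All remaining points lie in this disk, and no smaller disk contains both endpoints, so this is the minimum enclosing circle.

112.25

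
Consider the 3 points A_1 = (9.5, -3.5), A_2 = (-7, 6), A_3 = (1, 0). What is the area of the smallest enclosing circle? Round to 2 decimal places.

Side lengths²: A_1A_2² = 362.5, A_1A_3² = 84.5, A_2A_3² = 100.
Since A_1A_2² = 362.5 ≥ 100 + 84.5 = 184.5, the angle opposite A_1A_2 is not acute, so the smallest enclosing circle has A_1A_2 as diameter.
Centre = midpoint of A_1A_2 = (1.25, 1.25), r² = 362.5/4 = 90.625.
Area = π·r² = π·90.625 ≈ 284.71.

284.71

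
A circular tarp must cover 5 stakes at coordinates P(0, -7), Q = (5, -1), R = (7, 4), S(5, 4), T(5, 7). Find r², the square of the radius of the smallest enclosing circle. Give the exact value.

The farthest pair is P–T with squared distance 221. The circle on this segment as diameter has centre (2.5, 0) and r² = 221/4 = 55.25.
Check Q: distance² to centre = 7.25 ≤ 55.25, so it lies inside.
All remaining points lie in this disk, and no smaller disk contains both endpoints, so this is the minimum enclosing circle.

55.25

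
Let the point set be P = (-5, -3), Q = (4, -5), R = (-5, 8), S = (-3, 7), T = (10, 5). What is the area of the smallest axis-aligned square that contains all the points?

The bounding box has width 15 and height 13.
An axis-aligned square enclosing the set must have side ≥ max(width, height).
So the minimum side is max(15, 13) = 15.
Area = 15² = 225.

225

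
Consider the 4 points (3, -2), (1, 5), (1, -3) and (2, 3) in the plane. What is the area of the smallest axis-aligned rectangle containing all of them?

16

x ranges over [1, 3], width 2.
y ranges over [-3, 5], height 8.
Area = 2 × 8 = 16.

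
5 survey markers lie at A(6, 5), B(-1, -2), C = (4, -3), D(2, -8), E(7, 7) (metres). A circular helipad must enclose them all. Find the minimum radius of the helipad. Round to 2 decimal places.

7.91

The minimum enclosing circle of a finite set is fixed by two of the points (as a diameter) or three (as a circumcircle).
The farthest pair is D–E with squared distance 250. The circle on this segment as diameter has centre (4.5, -0.5) and r² = 250/4 = 62.5.
Check A: distance² to centre = 32.5 ≤ 62.5, so it lies inside.
All remaining points lie in this disk, and no smaller disk contains both endpoints, so this is the minimum enclosing circle.
r = √(62.5) ≈ 7.91.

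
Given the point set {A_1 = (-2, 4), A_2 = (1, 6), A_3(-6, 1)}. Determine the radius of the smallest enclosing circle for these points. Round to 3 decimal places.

Side lengths²: A_1A_2² = 13, A_1A_3² = 25, A_2A_3² = 74.
Since A_2A_3² = 74 ≥ 25 + 13 = 38, the angle opposite A_2A_3 is not acute, so the smallest enclosing circle has A_2A_3 as diameter.
Centre = midpoint of A_2A_3 = (-2.5, 3.5), r² = 74/4 = 18.5.
r = √(18.5) ≈ 4.301.

4.301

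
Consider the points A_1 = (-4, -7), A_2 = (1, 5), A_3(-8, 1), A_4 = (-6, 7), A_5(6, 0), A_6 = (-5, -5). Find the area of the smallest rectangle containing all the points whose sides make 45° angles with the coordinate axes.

161.5

In coordinates u = x + y, v = x − y the rectangle is axis-aligned; the map (x,y)→(u,v) scales areas by 2.
u-values: -11, 6, -7, 1, 6, -10; range = 6 − (-11) = 17.
v-values: 3, -4, -9, -13, 6, 0; range = 6 − (-13) = 19.
Area = (17 × 19) / 2 = 161.5.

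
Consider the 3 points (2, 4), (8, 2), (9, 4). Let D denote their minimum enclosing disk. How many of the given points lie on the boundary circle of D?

2

Call the three points A, B, C in the order given.
Side lengths²: AB² = 40, AC² = 49, BC² = 5.
Since AC² = 49 ≥ 40 + 5 = 45, the angle opposite AC is not acute, so the smallest enclosing circle has AC as diameter.
Centre = midpoint of AC = (5.5, 4), r² = 49/4 = 12.25.
The points at distance exactly r from the centre are (2, 4), (9, 4) — 2 points.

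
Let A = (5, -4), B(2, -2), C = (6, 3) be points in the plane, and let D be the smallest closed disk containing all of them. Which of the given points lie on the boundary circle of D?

A, B, C

Side lengths²: AB² = 13, AC² = 50, BC² = 41.
Since AC² = 50 < 41 + 13 = 54, the triangle is acute, so the smallest enclosing circle is the circumcircle.
Circumcentre = (239/46, -21/46), r² = 13325/1058.
The points at distance exactly r from the centre are A, B, C — 3 points.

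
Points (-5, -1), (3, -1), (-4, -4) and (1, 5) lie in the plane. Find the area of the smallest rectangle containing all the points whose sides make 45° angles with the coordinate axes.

56

In coordinates u = x + y, v = x − y the rectangle is axis-aligned; the map (x,y)→(u,v) scales areas by 2.
u-values: -6, 2, -8, 6; range = 6 − (-8) = 14.
v-values: -4, 4, 0, -4; range = 4 − (-4) = 8.
Area = (14 × 8) / 2 = 56.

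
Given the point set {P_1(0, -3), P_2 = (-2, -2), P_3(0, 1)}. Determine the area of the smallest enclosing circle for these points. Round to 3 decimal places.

Side lengths²: P_1P_2² = 5, P_1P_3² = 16, P_2P_3² = 13.
Since P_1P_3² = 16 < 13 + 5 = 18, the triangle is acute, so the smallest enclosing circle is the circumcircle.
Circumcentre = (-0.25, -1), r² = 4.0625.
Area = π·r² = π·4.0625 ≈ 12.763.

12.763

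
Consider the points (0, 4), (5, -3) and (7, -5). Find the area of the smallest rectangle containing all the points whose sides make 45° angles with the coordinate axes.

16

In coordinates u = x + y, v = x − y the rectangle is axis-aligned; the map (x,y)→(u,v) scales areas by 2.
u-values: 4, 2, 2; range = 4 − 2 = 2.
v-values: -4, 8, 12; range = 12 − (-4) = 16.
Area = (2 × 16) / 2 = 16.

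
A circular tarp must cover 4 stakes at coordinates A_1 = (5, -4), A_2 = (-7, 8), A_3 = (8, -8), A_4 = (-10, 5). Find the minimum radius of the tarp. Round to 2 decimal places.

11.11

The minimum enclosing circle is determined by three boundary points: A_2, A_3, A_4.
Their circumcentre is (-49/62, -75/62) with r² = 237133/1922.
The farthest remaining point A_1 is at distance² 79405/1922 ≤ 237133/1922.
r = √(237133/1922) ≈ 11.11.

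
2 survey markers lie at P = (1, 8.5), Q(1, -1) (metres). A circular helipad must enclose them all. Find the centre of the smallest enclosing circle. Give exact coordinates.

The smallest circle enclosing two points has them as diameter endpoints.
Centre = midpoint = (1, 3.75); r² = |PQ|²/4 = 90.25/4 = 22.5625.
Centre = (1, 3.75).

(1, 3.75)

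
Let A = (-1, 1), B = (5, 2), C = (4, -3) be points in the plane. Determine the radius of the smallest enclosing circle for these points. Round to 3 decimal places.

Side lengths²: AB² = 37, AC² = 41, BC² = 26.
Since AC² = 41 < 37 + 26 = 63, the triangle is acute, so the smallest enclosing circle is the circumcircle.
Circumcentre = (131/58, -3/58), r² = 19721/1682.
r = √(19721/1682) ≈ 3.424.

3.424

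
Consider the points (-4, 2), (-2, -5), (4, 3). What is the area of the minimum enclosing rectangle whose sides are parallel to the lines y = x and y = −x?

In coordinates u = x + y, v = x − y the rectangle is axis-aligned; the map (x,y)→(u,v) scales areas by 2.
u-values: -2, -7, 7; range = 7 − (-7) = 14.
v-values: -6, 3, 1; range = 3 − (-6) = 9.
Area = (14 × 9) / 2 = 63.

63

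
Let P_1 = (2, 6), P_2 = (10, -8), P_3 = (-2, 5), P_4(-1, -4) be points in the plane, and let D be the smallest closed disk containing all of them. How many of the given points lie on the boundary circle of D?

The farthest pair is P_2–P_3 with squared distance 313. The circle on this segment as diameter has centre (4, -1.5) and r² = 313/4 = 78.25.
Check P_1: distance² to centre = 60.25 ≤ 78.25, so it lies inside.
All remaining points lie in this disk, and no smaller disk contains both endpoints, so this is the minimum enclosing circle.
The points at distance exactly r from the centre are P_2, P_3 — 2 points.

2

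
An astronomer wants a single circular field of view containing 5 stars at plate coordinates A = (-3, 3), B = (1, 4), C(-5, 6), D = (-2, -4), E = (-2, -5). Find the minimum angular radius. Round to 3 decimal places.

5.701

The minimum enclosing circle of a finite set is fixed by two of the points (as a diameter) or three (as a circumcircle).
The farthest pair is C–E with squared distance 130. The circle on this segment as diameter has centre (-3.5, 0.5) and r² = 130/4 = 32.5.
Check A: distance² to centre = 6.5 ≤ 32.5, so it lies inside.
All remaining points lie in this disk, and no smaller disk contains both endpoints, so this is the minimum enclosing circle.
r = √(32.5) ≈ 5.701.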